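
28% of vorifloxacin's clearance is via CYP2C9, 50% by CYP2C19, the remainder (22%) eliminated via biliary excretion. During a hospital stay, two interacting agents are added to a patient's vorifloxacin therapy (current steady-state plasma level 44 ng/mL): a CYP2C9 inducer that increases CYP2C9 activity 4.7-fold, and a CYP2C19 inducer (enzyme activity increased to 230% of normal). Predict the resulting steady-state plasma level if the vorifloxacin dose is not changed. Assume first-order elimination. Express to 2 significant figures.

16 ng/mL

CYP2C9: 0.28 × 4.7 = 1.316
CYP2C19: 0.5 × 2.3 = 1.15
Other: 0.22 (unchanged)
Relative clearance = 1.316 + 1.15 + 0.22 = 2.686.
New steady-state plasma level = 44 / 2.686 = 16 ng/mL (concentration scales inversely with clearance).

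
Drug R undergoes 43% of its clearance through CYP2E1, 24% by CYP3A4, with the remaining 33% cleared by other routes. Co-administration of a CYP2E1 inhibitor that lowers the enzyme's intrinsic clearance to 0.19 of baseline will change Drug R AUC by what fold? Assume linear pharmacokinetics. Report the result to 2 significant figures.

1.5

The CYP2E1 pathway (43% of clearance) drops to 0.19× activity: 0.43 × 0.19 = 0.0817.
CYP3A4 (24%) and the residual 33% are unaffected.
Relative clearance = 0.0817 + 0.24 + 0.33 = 0.6517.
AUC ratio = CL_old/CL_new = 1 / 0.6517 = 1.5.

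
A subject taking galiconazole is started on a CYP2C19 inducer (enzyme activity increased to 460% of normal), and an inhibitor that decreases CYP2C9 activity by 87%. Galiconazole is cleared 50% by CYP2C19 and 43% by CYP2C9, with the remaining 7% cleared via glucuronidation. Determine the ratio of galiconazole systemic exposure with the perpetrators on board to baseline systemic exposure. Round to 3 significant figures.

0.412

The CYP2C19 pathway (50% of clearance) rises to 4.6× activity: 0.5 × 4.6 = 2.3.
The CYP2C9 pathway (43% of clearance) is reduced to 0.13× activity: 0.43 × 0.13 = 0.0559.
The remaining 7% of clearance is unaffected.
CL_new/CL_old = 2.3 + 0.0559 + 0.07 = 2.4259.
Systemic exposure ∝ 1/CL: fold-change = 1 / 2.4259 = 0.412.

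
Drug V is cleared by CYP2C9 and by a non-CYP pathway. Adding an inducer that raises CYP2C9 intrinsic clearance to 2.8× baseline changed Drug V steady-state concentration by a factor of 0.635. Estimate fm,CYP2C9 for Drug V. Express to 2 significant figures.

0.32

CL'/CL = 1 / 0.635 = 1.575
2.8·fm + (1 − fm) = 1.575
fm = (1.575 − 1) / (2.8 − 1) = 0.32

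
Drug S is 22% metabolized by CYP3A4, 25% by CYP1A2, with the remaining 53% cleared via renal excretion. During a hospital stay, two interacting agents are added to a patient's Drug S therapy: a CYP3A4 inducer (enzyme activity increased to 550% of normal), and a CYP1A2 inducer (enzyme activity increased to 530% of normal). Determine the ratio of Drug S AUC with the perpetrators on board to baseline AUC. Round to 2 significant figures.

0.33

The CYP3A4 pathway (22% of clearance) rises to 5.5× activity: 0.22 × 5.5 = 1.21.
The CYP1A2 pathway (25% of clearance) rises to 5.3× activity: 0.25 × 5.3 = 1.325.
The remaining 53% of clearance is unaffected.
Relative clearance = 1.21 + 1.325 + 0.53 = 3.065.
Because AUC varies inversely with clearance, the combined effect is 1 / 3.065 = 0.33.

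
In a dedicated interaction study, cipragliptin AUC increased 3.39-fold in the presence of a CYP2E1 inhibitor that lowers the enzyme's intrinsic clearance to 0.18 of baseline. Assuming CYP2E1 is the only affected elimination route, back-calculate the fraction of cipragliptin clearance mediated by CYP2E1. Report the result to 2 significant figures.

0.86

CL'/CL = 1 / 3.39 = 0.295
0.18·fm + (1 − fm) = 0.295
fm = (0.295 − 1) / (0.18 − 1) = 0.86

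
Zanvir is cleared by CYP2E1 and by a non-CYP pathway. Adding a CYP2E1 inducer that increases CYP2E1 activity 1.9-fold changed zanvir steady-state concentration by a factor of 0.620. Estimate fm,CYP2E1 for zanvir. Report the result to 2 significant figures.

CL'/CL = 1 / 0.620 = 1.613
1.9·fm + (1 − fm) = 1.613
fm = (1.613 − 1) / (1.9 − 1) = 0.68

0.68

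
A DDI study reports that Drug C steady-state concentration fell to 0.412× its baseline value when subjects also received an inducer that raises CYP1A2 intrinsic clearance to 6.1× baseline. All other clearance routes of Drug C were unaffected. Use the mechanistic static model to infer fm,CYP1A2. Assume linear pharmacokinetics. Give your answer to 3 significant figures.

0.280

Let x = fm,CYP1A2. Because steady-state concentration ∝ 1/CL, relative clearance rose to 1/0.412 = 2.427.
Only the CYP1A2 route changed, so 2.427 = x·6.1 + (1 − x), giving x = 0.280.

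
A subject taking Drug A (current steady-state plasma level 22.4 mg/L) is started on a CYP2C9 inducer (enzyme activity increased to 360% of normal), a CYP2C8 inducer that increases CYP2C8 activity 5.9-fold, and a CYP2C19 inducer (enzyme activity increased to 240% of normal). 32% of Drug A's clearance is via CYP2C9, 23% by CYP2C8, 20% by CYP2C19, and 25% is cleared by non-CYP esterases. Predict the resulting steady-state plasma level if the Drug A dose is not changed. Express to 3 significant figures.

6.92 mg/L

The CYP2C9 pathway (32% of clearance) increases to 3.6× activity: 0.32 × 3.6 = 1.152.
The CYP2C8 pathway (23% of clearance) increases to 5.9× activity: 0.23 × 5.9 = 1.357.
The CYP2C19 pathway (20% of clearance) is boosted to 2.4× activity: 0.2 × 2.4 = 0.48.
Non-CYP routes (25%) are unchanged.
New clearance relative to baseline: 1.152 + 1.357 + 0.48 + 0.25 = 3.239.
Dividing the baseline by the relative clearance: 22.4 / 3.239 = 6.92 mg/L.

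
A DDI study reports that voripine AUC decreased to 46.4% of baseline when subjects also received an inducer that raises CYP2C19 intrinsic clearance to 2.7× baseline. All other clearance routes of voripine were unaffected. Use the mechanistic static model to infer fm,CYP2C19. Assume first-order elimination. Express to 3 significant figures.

0.680

CL'/CL = 1 / 0.464 = 2.155
2.7·fm + (1 − fm) = 2.155
fm = (2.155 − 1) / (2.7 − 1) = 0.680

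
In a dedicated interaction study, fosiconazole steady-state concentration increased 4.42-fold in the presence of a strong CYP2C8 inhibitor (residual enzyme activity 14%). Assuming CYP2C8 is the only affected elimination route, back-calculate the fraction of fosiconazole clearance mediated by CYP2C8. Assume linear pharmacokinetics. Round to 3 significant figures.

0.900

Call the CYP2C8 fraction fm. After the interaction, CL_new/CL_old = fm × 0.14 + (1 − fm).
Steady-state concentration ratio = 1 / (new CL fraction), so new CL fraction = 1 / 4.42 = 0.2262.
fm × 0.14 + 1 − fm = 0.2262  ⇒  fm × (0.14 − 1) = −0.7738  ⇒  fm = 0.900.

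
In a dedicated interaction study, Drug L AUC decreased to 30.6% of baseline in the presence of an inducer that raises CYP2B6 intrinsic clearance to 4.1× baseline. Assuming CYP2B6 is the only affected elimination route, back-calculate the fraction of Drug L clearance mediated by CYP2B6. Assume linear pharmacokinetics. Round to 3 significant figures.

0.732

CL'/CL = 1 / 0.306 = 3.268
4.1·fm + (1 − fm) = 3.268
fm = (3.268 − 1) / (4.1 − 1) = 0.732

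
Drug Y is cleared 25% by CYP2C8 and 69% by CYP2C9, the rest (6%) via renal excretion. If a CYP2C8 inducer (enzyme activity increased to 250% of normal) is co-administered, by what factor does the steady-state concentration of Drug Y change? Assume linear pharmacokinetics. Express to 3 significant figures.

The CYP2C8 pathway (25% of clearance) is boosted to 2.5× activity: 0.25 × 2.5 = 0.625.
CYP2C9 (69%) and the residual 6% are unaffected.
CL_new/CL_old = 0.625 + 0.69 + 0.06 = 1.375.
Steady-state concentration is inversely proportional to clearance, so the fold-change is 1 / 1.375 = 0.727.

0.727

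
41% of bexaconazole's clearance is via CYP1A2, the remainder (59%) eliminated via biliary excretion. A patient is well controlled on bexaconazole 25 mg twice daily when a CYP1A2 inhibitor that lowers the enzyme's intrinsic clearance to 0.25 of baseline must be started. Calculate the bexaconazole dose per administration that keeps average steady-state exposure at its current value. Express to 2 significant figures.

The CYP1A2 pathway (41% of clearance) falls to 0.25× activity: 0.41 × 0.25 = 0.1025.
Non-CYP routes (59%) are unchanged.
CL_new/CL_old = 0.1025 + 0.59 = 0.6925.
Css,avg = (dose rate)/CL, so holding Css fixed requires dose ∝ CL: 25 × 0.6925 = 17 mg.

17 mg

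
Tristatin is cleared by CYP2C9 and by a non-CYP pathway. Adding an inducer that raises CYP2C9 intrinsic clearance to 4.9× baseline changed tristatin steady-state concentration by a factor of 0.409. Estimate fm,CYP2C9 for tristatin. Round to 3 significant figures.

0.371

Write x for the fraction cleared via CYP2C9. The observed steady-state concentration change means clearance rose to 1/0.409 = 2.445 of baseline.
Setting x·4.9 + (1 − x) = 2.445 and solving: x = (2.445 − 1)/(4.9 − 1) = 0.371.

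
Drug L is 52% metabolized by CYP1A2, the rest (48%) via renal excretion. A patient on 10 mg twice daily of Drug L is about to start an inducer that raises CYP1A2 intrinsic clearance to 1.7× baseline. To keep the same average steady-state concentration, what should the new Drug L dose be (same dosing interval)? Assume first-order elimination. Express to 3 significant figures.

13.6 mg

The CYP1A2 pathway (52% of clearance) rises to 1.7× activity: 0.52 × 1.7 = 0.884.
Non-CYP routes (48%) are unchanged.
Relative clearance = 0.884 + 0.48 = 1.364.
To maintain the same steady-state level, dose must scale with clearance: new dose = 10 × 1.364 = 13.6 mg.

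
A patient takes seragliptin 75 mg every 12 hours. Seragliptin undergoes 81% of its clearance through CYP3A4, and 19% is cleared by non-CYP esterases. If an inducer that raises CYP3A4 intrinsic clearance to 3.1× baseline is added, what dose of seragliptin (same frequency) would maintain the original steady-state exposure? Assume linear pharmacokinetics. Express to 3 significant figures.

The CYP3A4 pathway (81% of clearance) rises to 3.1× activity: 0.81 × 3.1 = 2.511.
The remaining 19% of clearance is unaffected.
Relative clearance = 2.511 + 0.19 = 2.701.
Css,avg = (dose rate)/CL, so holding Css fixed requires dose ∝ CL: 75 × 2.701 = 203 mg.

203 mg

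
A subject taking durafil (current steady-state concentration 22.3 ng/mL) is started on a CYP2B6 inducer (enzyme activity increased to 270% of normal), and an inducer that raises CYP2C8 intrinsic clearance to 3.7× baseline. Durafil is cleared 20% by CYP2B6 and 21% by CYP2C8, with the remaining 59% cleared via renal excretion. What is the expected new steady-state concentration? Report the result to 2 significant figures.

The CYP2B6 pathway (20% of clearance) is boosted to 2.7× activity: 0.2 × 2.7 = 0.54.
The CYP2C8 pathway (21% of clearance) increases to 3.7× activity: 0.21 × 3.7 = 0.777.
Non-CYP routes (59%) are unchanged.
CL_new/CL_old = 0.54 + 0.777 + 0.59 = 1.907.
Dividing the baseline by the relative clearance: 22.3 / 1.907 = 12 ng/mL.

12 ng/mL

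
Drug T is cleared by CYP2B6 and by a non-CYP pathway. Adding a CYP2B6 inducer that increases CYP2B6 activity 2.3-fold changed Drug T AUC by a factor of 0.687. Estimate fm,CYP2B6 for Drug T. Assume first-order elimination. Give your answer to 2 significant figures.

Write x for the fraction cleared via CYP2B6. The observed AUC change means clearance rose to 1/0.687 = 1.456 of baseline.
Only the CYP2B6 route changed, so 1.456 = x·2.3 + (1 − x), giving x = 0.35.

0.35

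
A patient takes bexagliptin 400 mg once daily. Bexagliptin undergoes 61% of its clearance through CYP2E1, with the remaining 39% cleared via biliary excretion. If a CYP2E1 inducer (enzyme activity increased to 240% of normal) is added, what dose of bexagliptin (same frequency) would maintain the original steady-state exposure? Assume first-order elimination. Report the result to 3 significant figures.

742 mg

The CYP2E1 pathway (61% of clearance) is boosted to 2.4× activity: 0.61 × 2.4 = 1.464.
The remaining 39% of clearance is unaffected.
CL_new/CL_old = 1.464 + 0.39 = 1.854.
Exposure is unchanged when dose changes in proportion to clearance. New dose = 400 mg × 1.854 = 742 mg.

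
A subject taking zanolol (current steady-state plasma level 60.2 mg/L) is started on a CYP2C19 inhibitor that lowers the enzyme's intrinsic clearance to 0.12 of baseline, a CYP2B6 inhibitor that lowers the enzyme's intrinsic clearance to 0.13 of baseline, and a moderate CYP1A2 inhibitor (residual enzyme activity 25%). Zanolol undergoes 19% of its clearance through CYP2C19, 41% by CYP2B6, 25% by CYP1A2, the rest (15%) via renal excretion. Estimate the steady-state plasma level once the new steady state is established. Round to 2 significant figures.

2.1 × 10² mg/L

The CYP2C19 pathway (19% of clearance) drops to 0.12× activity: 0.19 × 0.12 = 0.0228.
The CYP2B6 pathway (41% of clearance) falls to 0.13× activity: 0.41 × 0.13 = 0.0533.
The CYP1A2 pathway (25% of clearance) is reduced to 0.25× activity: 0.25 × 0.25 = 0.0625.
The remaining 15% of clearance is unaffected.
CL_new/CL_old = 0.0228 + 0.0533 + 0.0625 + 0.15 = 0.2886.
Steady-state plasma level ∝ 1/CL: new value = 60.2 / 0.2886 = 2.1 × 10² mg/L.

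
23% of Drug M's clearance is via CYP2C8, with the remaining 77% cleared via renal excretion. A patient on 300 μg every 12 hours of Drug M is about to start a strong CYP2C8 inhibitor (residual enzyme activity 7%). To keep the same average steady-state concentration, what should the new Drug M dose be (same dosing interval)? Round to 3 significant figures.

The CYP2C8 pathway (23% of clearance) is reduced to 0.07× activity: 0.23 × 0.07 = 0.0161.
The remaining 77% of clearance is unaffected.
New clearance relative to baseline: 0.0161 + 0.77 = 0.7861.
Css,avg = (dose rate)/CL, so holding Css fixed requires dose ∝ CL: 300 × 0.7861 = 236 μg.

236 μg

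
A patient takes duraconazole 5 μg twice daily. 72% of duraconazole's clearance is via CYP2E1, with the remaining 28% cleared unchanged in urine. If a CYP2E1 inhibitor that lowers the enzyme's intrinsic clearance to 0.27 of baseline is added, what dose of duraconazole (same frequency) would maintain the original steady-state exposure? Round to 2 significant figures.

The CYP2E1 pathway (72% of clearance) falls to 0.27× activity: 0.72 × 0.27 = 0.1944.
The remaining 28% of clearance is unaffected.
New clearance relative to baseline: 0.1944 + 0.28 = 0.4744.
To maintain the same steady-state level, dose must scale with clearance: new dose = 5 × 0.4744 = 2.4 μg.

2.4 μg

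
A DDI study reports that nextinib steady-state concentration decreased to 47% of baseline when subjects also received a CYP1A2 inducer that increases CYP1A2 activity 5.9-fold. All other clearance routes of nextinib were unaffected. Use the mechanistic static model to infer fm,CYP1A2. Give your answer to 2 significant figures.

CL'/CL = 1 / 0.470 = 2.128
5.9·fm + (1 − fm) = 2.128
fm = (2.128 − 1) / (5.9 − 1) = 0.23

0.23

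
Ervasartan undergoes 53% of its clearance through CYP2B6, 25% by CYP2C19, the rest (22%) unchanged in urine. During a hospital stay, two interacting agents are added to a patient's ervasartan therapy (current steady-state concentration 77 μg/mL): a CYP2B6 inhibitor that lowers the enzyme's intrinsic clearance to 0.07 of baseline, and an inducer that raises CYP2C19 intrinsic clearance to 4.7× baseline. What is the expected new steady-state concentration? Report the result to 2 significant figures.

54 μg/mL

The CYP2B6 pathway (53% of clearance) is reduced to 0.07× activity: 0.53 × 0.07 = 0.0371.
The CYP2C19 pathway (25% of clearance) is boosted to 4.7× activity: 0.25 × 4.7 = 1.175.
Non-CYP routes (22%) are unchanged.
Relative clearance = 0.0371 + 1.175 + 0.22 = 1.4321.
Dividing the baseline by the relative clearance: 77 / 1.4321 = 54 μg/mL.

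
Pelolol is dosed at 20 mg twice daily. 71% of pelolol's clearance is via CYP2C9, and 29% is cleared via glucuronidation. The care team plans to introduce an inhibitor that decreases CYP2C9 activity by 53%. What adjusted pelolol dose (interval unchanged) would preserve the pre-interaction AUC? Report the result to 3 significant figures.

12.5 mg

The CYP2C9 pathway (71% of clearance) drops to 0.47× activity: 0.71 × 0.47 = 0.3337.
The remaining 29% of clearance is unaffected.
CL_new/CL_old = 0.3337 + 0.29 = 0.6237.
Exposure is unchanged when dose changes in proportion to clearance. New dose = 20 mg × 0.6237 = 12.5 mg.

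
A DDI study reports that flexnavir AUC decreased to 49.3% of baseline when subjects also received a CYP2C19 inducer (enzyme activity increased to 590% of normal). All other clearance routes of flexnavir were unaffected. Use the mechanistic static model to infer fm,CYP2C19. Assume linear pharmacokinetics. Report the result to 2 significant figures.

0.21

Let fm be the CYP2C19 fraction. New clearance relative to baseline = fm × 5.9 + (1 − fm).
AUC ratio = 1 / (new CL fraction), so new CL fraction = 1 / 0.493 = 2.028.
fm × 5.9 + 1 − fm = 2.028  ⇒  fm × (5.9 − 1) = 1.028  ⇒  fm = 0.21.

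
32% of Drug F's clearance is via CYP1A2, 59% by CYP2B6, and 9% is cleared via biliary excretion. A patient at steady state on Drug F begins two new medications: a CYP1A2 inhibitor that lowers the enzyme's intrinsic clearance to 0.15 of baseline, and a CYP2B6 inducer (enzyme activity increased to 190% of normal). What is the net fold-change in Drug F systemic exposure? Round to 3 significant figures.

The CYP1A2 pathway (32% of clearance) drops to 0.15× activity: 0.32 × 0.15 = 0.048.
The CYP2B6 pathway (59% of clearance) is boosted to 1.9× activity: 0.59 × 1.9 = 1.121.
Non-CYP routes (9%) are unchanged.
New clearance relative to baseline: 0.048 + 1.121 + 0.09 = 1.259.
Net systemic exposure ratio = 1 / 1.259 = 0.794.

0.794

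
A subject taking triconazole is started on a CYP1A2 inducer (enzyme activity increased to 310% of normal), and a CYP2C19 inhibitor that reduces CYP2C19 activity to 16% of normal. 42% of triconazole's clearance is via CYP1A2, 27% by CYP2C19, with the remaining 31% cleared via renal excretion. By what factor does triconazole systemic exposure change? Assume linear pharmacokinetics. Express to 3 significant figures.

0.604

CYP1A2: 0.42 × 3.1 = 1.302
CYP2C19: 0.27 × 0.16 = 0.0432
Other: 0.31 (unchanged)
Relative clearance = 1.302 + 0.0432 + 0.31 = 1.6552.
Net systemic exposure ratio = 1 / 1.6552 = 0.604.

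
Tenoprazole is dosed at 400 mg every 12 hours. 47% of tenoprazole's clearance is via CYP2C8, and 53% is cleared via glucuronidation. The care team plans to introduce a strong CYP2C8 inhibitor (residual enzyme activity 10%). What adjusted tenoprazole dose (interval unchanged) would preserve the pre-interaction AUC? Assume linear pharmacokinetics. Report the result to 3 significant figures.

The CYP2C8 pathway (47% of clearance) falls to 0.1× activity: 0.47 × 0.1 = 0.047.
The remaining 53% of clearance is unaffected.
CL_new/CL_old = 0.047 + 0.53 = 0.577.
Exposure is unchanged when dose changes in proportion to clearance. New dose = 400 mg × 0.577 = 231 mg.

231 mg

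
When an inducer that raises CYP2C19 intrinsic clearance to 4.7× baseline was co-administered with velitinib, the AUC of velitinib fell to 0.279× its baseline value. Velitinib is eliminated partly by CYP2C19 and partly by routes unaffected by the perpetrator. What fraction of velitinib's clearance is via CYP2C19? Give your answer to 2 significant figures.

0.70

CL'/CL = 1 / 0.279 = 3.584
4.7·fm + (1 − fm) = 3.584
fm = (3.584 − 1) / (4.7 − 1) = 0.70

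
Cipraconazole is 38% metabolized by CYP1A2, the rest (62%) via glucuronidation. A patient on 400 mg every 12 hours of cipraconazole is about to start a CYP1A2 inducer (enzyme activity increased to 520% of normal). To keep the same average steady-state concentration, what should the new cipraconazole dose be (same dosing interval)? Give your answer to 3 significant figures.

1.04 × 10³ mg

The CYP1A2 pathway (38% of clearance) is boosted to 5.2× activity: 0.38 × 5.2 = 1.976.
The remaining 62% of clearance is unaffected.
CL_new/CL_old = 1.976 + 0.62 = 2.596.
To maintain the same steady-state level, dose must scale with clearance: new dose = 400 × 2.596 = 1.04 × 10³ mg.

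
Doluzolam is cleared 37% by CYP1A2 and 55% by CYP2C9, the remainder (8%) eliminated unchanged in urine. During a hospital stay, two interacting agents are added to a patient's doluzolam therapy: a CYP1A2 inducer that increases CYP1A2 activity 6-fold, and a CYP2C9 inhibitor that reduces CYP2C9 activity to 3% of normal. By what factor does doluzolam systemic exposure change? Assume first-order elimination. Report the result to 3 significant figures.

CYP1A2: 0.37 × 6 = 2.22
CYP2C9: 0.55 × 0.03 = 0.0165
Other: 0.08 (unchanged)
New clearance relative to baseline: 2.22 + 0.0165 + 0.08 = 2.3165.
Systemic exposure ∝ 1/CL: fold-change = 1 / 2.3165 = 0.432.

0.432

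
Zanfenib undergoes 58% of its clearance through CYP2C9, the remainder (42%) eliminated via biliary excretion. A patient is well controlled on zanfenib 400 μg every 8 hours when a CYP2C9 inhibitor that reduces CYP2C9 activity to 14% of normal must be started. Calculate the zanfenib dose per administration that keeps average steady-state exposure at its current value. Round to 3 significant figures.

200 μg

The CYP2C9 pathway (58% of clearance) is reduced to 0.14× activity: 0.58 × 0.14 = 0.0812.
The remaining 42% of clearance is unaffected.
Relative clearance = 0.0812 + 0.42 = 0.5012.
Exposure is unchanged when dose changes in proportion to clearance. New dose = 400 μg × 0.5012 = 200 μg.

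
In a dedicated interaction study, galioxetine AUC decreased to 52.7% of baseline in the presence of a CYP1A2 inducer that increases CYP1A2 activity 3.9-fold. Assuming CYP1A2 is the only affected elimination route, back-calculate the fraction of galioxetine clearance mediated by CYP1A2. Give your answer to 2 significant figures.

Let fm be the CYP1A2 fraction. New clearance relative to baseline = fm × 3.9 + (1 − fm).
AUC ratio = 1 / (new CL fraction), so new CL fraction = 1 / 0.527 = 1.898.
fm × 3.9 + 1 − fm = 1.898  ⇒  fm × (3.9 − 1) = 0.8975  ⇒  fm = 0.31.

0.31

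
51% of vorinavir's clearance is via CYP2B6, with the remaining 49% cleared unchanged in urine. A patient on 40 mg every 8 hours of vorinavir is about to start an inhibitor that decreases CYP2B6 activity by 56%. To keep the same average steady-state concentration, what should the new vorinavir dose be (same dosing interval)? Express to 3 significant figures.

28.6 mg

The CYP2B6 pathway (51% of clearance) drops to 0.44× activity: 0.51 × 0.44 = 0.2244.
The remaining 49% of clearance is unaffected.
Relative clearance = 0.2244 + 0.49 = 0.7144.
Exposure is unchanged when dose changes in proportion to clearance. New dose = 40 mg × 0.7144 = 28.6 mg.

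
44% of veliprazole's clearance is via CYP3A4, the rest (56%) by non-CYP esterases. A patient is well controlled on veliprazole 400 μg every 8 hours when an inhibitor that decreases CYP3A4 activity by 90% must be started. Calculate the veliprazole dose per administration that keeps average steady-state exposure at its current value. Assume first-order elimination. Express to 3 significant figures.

The CYP3A4 pathway (44% of clearance) drops to 0.1× activity: 0.44 × 0.1 = 0.044.
The remaining 56% of clearance is unaffected.
Relative clearance = 0.044 + 0.56 = 0.604.
To maintain the same steady-state level, dose must scale with clearance: new dose = 400 × 0.604 = 242 μg.

242 μg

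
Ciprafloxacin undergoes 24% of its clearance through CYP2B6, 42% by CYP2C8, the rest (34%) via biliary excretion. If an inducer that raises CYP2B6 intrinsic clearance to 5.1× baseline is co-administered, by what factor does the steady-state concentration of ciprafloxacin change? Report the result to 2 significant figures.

The CYP2B6 pathway (24% of clearance) rises to 5.1× activity: 0.24 × 5.1 = 1.224.
CYP2C8 (42%) and the residual 34% are unaffected.
New clearance relative to baseline: 1.224 + 0.42 + 0.34 = 1.984.
Steady-state concentration is inversely proportional to clearance, so the fold-change is 1 / 1.984 = 0.50.

0.50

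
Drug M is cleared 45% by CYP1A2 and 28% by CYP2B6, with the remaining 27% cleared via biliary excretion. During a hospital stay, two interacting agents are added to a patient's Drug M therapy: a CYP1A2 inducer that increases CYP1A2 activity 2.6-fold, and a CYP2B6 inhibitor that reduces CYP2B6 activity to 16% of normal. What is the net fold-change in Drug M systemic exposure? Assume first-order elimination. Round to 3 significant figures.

The CYP1A2 pathway (45% of clearance) is boosted to 2.6× activity: 0.45 × 2.6 = 1.17.
The CYP2B6 pathway (28% of clearance) is reduced to 0.16× activity: 0.28 × 0.16 = 0.0448.
The remaining 27% of clearance is unaffected.
Relative clearance = 1.17 + 0.0448 + 0.27 = 1.4848.
Net systemic exposure ratio = 1 / 1.4848 = 0.673.

0.673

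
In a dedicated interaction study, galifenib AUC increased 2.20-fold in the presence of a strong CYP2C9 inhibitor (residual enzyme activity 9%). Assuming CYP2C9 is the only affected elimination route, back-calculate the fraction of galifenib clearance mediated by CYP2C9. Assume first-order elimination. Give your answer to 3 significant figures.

CL'/CL = 1 / 2.20 = 0.4545
0.09·fm + (1 − fm) = 0.4545
fm = (0.4545 − 1) / (0.09 − 1) = 0.599

0.599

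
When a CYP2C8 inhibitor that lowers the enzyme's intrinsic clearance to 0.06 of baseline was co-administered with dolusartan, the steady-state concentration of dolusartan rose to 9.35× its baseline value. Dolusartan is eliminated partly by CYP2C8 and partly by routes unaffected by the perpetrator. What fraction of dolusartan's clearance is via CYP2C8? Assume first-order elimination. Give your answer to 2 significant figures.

0.95

Let fm be the CYP2C8 fraction. New clearance relative to baseline = fm × 0.06 + (1 − fm).
Steady-state concentration ratio = 1 / (new CL fraction), so new CL fraction = 1 / 9.35 = 0.107.
fm × 0.06 + 1 − fm = 0.107  ⇒  fm × (0.06 − 1) = −0.893  ⇒  fm = 0.95.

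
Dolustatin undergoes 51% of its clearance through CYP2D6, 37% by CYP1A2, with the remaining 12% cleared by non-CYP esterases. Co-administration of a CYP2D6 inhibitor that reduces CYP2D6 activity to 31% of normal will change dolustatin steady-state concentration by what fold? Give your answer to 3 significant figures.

1.54

CYP2D6: 0.51 × 0.31 = 0.1581
CYP1A2: 0.37 (unchanged)
Other: 0.12 (unchanged)
New clearance relative to baseline: 0.1581 + 0.37 + 0.12 = 0.6481.
Steady-state concentration ratio = CL_old/CL_new = 1 / 0.6481 = 1.54.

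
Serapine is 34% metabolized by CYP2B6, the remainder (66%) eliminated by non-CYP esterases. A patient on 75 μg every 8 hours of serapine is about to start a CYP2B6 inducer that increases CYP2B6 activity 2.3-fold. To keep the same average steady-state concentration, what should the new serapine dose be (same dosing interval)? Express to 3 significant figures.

The CYP2B6 pathway (34% of clearance) rises to 2.3× activity: 0.34 × 2.3 = 0.782.
Non-CYP routes (66%) are unchanged.
CL_new/CL_old = 0.782 + 0.66 = 1.442.
To maintain the same steady-state level, dose must scale with clearance: new dose = 75 × 1.442 = 108 μg.

108 μg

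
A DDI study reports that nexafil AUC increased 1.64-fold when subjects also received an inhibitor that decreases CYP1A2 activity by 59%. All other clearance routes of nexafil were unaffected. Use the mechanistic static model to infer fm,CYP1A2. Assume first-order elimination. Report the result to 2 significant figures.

0.66

Let x = fm,CYP1A2. Because AUC ∝ 1/CL, relative clearance fell to 1/1.64 = 0.6098.
Setting x·0.41 + (1 − x) = 0.6098 and solving: x = (0.6098 − 1)/(0.41 − 1) = 0.66.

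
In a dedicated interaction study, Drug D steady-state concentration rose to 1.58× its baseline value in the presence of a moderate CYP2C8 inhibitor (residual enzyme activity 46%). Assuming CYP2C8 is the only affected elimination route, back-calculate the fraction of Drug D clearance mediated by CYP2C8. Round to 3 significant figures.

Let fm be the CYP2C8 fraction. New clearance relative to baseline = fm × 0.46 + (1 − fm).
Steady-state concentration ratio = 1 / (new CL fraction), so new CL fraction = 1 / 1.58 = 0.6329.
fm × 0.46 + 1 − fm = 0.6329  ⇒  fm × (0.46 − 1) = −0.3671  ⇒  fm = 0.680.

0.680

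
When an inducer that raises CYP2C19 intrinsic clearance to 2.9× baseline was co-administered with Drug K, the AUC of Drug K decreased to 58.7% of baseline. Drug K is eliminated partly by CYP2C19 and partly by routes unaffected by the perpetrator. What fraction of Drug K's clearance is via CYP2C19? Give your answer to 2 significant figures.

0.37

CL'/CL = 1 / 0.587 = 1.704
2.9·fm + (1 − fm) = 1.704
fm = (1.704 − 1) / (2.9 − 1) = 0.37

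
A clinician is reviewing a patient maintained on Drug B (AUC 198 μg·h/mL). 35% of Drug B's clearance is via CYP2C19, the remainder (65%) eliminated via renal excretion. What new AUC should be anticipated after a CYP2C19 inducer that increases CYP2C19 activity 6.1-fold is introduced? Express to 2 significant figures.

71 μg·h/mL

CYP2C19: 0.35 × 6.1 = 2.135
Other: 0.65 (unchanged)
New clearance relative to baseline: 2.135 + 0.65 = 2.785.
New AUC = baseline ÷ relative clearance = 198 / 2.785 = 71 μg·h/mL.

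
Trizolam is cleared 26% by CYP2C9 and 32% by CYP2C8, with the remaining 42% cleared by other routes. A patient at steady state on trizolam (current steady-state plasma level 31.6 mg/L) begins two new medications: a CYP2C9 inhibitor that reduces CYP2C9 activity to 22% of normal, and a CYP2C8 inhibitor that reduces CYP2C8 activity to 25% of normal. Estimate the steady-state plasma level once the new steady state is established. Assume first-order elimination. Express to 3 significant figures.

56.7 mg/L

The CYP2C9 pathway (26% of clearance) drops to 0.22× activity: 0.26 × 0.22 = 0.0572.
The CYP2C8 pathway (32% of clearance) falls to 0.25× activity: 0.32 × 0.25 = 0.08.
Non-CYP routes (42%) are unchanged.
Relative clearance = 0.0572 + 0.08 + 0.42 = 0.5572.
Steady-state plasma level ∝ 1/CL: new value = 31.6 / 0.5572 = 56.7 mg/L.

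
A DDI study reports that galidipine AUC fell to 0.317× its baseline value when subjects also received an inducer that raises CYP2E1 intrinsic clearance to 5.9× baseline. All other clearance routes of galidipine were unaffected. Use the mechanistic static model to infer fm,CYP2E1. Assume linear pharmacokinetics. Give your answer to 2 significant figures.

Write x for the fraction cleared via CYP2E1. The observed AUC change means clearance rose to 1/0.317 = 3.155 of baseline.
Only the CYP2E1 route changed, so 3.155 = x·5.9 + (1 − x), giving x = 0.44.

0.44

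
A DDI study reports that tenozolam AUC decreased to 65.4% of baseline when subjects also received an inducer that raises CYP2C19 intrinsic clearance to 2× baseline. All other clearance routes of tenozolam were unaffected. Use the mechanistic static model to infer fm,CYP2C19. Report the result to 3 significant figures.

0.529

Let x = fm,CYP2C19. Because AUC ∝ 1/CL, relative clearance rose to 1/0.654 = 1.529.
Only the CYP2C19 route changed, so 1.529 = x·2 + (1 − x), giving x = 0.529.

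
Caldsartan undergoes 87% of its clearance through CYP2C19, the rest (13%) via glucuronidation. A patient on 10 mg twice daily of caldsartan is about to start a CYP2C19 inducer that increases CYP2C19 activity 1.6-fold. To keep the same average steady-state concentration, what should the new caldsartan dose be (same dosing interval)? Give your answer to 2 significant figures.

15 mg

The CYP2C19 pathway (87% of clearance) increases to 1.6× activity: 0.87 × 1.6 = 1.392.
Non-CYP routes (13%) are unchanged.
CL_new/CL_old = 1.392 + 0.13 = 1.522.
To maintain the same steady-state level, dose must scale with clearance: new dose = 10 × 1.522 = 15 mg.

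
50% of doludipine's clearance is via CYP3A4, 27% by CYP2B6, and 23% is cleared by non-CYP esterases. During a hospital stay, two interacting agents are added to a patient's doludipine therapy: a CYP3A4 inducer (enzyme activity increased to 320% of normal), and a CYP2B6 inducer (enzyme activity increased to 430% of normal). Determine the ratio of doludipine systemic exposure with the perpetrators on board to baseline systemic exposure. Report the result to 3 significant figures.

0.334

The CYP3A4 pathway (50% of clearance) increases to 3.2× activity: 0.5 × 3.2 = 1.6.
The CYP2B6 pathway (27% of clearance) rises to 4.3× activity: 0.27 × 4.3 = 1.161.
The remaining 23% of clearance is unaffected.
CL_new/CL_old = 1.6 + 1.161 + 0.23 = 2.991.
Because systemic exposure varies inversely with clearance, the combined effect is 1 / 2.991 = 0.334.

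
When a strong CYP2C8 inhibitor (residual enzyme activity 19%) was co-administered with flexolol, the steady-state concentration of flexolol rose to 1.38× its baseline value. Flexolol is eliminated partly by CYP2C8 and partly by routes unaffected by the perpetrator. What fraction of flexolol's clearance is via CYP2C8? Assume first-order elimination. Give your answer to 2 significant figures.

Let fm be the CYP2C8 fraction. New clearance relative to baseline = fm × 0.19 + (1 − fm).
Steady-state concentration ratio = 1 / (new CL fraction), so new CL fraction = 1 / 1.38 = 0.7246.
fm × 0.19 + 1 − fm = 0.7246  ⇒  fm × (0.19 − 1) = −0.2754  ⇒  fm = 0.34.

0.34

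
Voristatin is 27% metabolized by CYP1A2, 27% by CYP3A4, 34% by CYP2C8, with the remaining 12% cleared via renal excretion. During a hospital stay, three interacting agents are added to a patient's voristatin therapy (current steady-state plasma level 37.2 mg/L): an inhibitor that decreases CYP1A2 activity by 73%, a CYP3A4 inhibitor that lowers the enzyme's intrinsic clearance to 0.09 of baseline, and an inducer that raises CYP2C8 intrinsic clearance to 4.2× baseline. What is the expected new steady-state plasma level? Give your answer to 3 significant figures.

CYP1A2: 0.27 × 0.27 = 0.0729
CYP3A4: 0.27 × 0.09 = 0.0243
CYP2C8: 0.34 × 4.2 = 1.428
Other: 0.12 (unchanged)
New clearance relative to baseline: 0.0729 + 0.0243 + 1.428 + 0.12 = 1.6452.
New steady-state plasma level = 37.2 / 1.6452 = 22.6 mg/L (concentration scales inversely with clearance).

22.6 mg/L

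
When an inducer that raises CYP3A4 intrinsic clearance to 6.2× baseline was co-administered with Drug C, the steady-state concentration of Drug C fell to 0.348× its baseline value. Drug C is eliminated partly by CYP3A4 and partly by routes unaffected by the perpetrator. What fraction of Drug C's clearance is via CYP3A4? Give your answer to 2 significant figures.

CL'/CL = 1 / 0.348 = 2.874
6.2·fm + (1 − fm) = 2.874
fm = (2.874 − 1) / (6.2 − 1) = 0.36

0.36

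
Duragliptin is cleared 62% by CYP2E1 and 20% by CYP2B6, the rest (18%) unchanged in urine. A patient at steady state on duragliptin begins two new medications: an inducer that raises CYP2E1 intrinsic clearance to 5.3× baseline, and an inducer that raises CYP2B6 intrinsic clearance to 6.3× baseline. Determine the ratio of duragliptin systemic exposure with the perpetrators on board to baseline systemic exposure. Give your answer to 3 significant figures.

The CYP2E1 pathway (62% of clearance) increases to 5.3× activity: 0.62 × 5.3 = 3.286.
The CYP2B6 pathway (20% of clearance) increases to 6.3× activity: 0.2 × 6.3 = 1.26.
Non-CYP routes (18%) are unchanged.
New clearance relative to baseline: 3.286 + 1.26 + 0.18 = 4.726.
Because systemic exposure varies inversely with clearance, the combined effect is 1 / 4.726 = 0.212.

0.212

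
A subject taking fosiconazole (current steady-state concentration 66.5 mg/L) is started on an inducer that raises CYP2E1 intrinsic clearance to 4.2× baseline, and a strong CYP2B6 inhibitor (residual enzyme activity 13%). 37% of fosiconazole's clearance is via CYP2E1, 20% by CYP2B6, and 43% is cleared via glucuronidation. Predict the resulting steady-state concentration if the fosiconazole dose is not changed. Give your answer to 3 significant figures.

33.1 mg/L

The CYP2E1 pathway (37% of clearance) increases to 4.2× activity: 0.37 × 4.2 = 1.554.
The CYP2B6 pathway (20% of clearance) falls to 0.13× activity: 0.2 × 0.13 = 0.026.
Non-CYP routes (43%) are unchanged.
New clearance relative to baseline: 1.554 + 0.026 + 0.43 = 2.01.
New steady-state concentration = 66.5 / 2.01 = 33.1 mg/L (concentration scales inversely with clearance).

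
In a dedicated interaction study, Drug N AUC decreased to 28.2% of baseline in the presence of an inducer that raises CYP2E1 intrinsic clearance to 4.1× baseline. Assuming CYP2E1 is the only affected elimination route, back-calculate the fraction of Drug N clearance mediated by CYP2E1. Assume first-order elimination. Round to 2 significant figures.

0.82

CL'/CL = 1 / 0.282 = 3.546
4.1·fm + (1 − fm) = 3.546
fm = (3.546 − 1) / (4.1 − 1) = 0.82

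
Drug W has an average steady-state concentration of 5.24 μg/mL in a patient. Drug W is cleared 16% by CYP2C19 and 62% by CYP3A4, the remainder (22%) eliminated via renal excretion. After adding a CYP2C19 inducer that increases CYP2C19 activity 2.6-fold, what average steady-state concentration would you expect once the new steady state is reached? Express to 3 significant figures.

The CYP2C19 pathway (16% of clearance) rises to 2.6× activity: 0.16 × 2.6 = 0.416.
CYP3A4 (62%) and the residual 22% are unaffected.
CL_new/CL_old = 0.416 + 0.62 + 0.22 = 1.256.
New average steady-state concentration = baseline ÷ relative clearance = 5.24 / 1.256 = 4.17 μg/mL.

4.17 μg/mL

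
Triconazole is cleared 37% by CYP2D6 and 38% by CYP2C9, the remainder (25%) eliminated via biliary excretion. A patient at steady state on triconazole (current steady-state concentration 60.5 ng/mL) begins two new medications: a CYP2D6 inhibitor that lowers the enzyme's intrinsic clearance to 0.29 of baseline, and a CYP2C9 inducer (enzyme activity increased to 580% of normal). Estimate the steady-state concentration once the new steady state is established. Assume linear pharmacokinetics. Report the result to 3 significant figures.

23.6 ng/mL

The CYP2D6 pathway (37% of clearance) is reduced to 0.29× activity: 0.37 × 0.29 = 0.1073.
The CYP2C9 pathway (38% of clearance) is boosted to 5.8× activity: 0.38 × 5.8 = 2.204.
The remaining 25% of clearance is unaffected.
New clearance relative to baseline: 0.1073 + 2.204 + 0.25 = 2.5613.
Dividing the baseline by the relative clearance: 60.5 / 2.5613 = 23.6 ng/mL.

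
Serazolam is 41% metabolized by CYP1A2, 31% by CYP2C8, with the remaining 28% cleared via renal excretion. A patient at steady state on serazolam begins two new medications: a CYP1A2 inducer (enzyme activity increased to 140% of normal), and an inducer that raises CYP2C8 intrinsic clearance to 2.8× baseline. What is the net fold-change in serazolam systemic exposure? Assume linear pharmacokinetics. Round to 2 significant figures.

0.58

CYP1A2: 0.41 × 1.4 = 0.574
CYP2C8: 0.31 × 2.8 = 0.868
Other: 0.28 (unchanged)
CL_new/CL_old = 0.574 + 0.868 + 0.28 = 1.722.
Systemic exposure ∝ 1/CL: fold-change = 1 / 1.722 = 0.58.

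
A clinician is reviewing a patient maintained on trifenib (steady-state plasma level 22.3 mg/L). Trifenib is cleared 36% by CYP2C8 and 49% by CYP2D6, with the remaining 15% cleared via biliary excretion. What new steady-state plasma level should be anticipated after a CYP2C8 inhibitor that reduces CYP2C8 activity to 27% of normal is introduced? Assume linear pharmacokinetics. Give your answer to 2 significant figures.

The CYP2C8 pathway (36% of clearance) drops to 0.27× activity: 0.36 × 0.27 = 0.0972.
CYP2D6 (49%) and the residual 15% are unaffected.
Relative clearance = 0.0972 + 0.49 + 0.15 = 0.7372.
With dosing unchanged, steady-state plasma level scales as 1/CL: 22.3 / 0.7372 = 30 mg/L.

30 mg/L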